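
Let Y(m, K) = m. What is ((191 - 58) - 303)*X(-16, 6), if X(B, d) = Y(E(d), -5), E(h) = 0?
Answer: 0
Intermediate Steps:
X(B, d) = 0
((191 - 58) - 303)*X(-16, 6) = ((191 - 58) - 303)*0 = (133 - 303)*0 = -170*0 = 0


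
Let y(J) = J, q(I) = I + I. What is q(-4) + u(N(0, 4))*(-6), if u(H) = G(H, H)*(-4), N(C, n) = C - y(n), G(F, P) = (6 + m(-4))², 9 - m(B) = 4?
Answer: 2896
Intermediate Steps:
m(B) = 5 (m(B) = 9 - 1*4 = 9 - 4 = 5)
G(F, P) = 121 (G(F, P) = (6 + 5)² = 11² = 121)
q(I) = 2*I
N(C, n) = C - n
u(H) = -484 (u(H) = 121*(-4) = -484)
q(-4) + u(N(0, 4))*(-6) = 2*(-4) - 484*(-6) = -8 + 2904 = 2896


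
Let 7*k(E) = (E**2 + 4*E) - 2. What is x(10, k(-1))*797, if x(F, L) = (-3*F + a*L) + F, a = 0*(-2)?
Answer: -15940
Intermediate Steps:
a = 0
k(E) = -2/7 + E**2/7 + 4*E/7 (k(E) = ((E**2 + 4*E) - 2)/7 = (-2 + E**2 + 4*E)/7 = -2/7 + E**2/7 + 4*E/7)
x(F, L) = -2*F (x(F, L) = (-3*F + 0*L) + F = (-3*F + 0) + F = -3*F + F = -2*F)
x(10, k(-1))*797 = -2*10*797 = -20*797 = -15940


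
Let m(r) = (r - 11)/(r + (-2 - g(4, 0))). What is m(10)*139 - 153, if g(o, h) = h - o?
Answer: -1975/12 ≈ -164.58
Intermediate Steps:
m(r) = (-11 + r)/(2 + r) (m(r) = (r - 11)/(r + (-2 - (0 - 1*4))) = (-11 + r)/(r + (-2 - (0 - 4))) = (-11 + r)/(r + (-2 - 1*(-4))) = (-11 + r)/(r + (-2 + 4)) = (-11 + r)/(r + 2) = (-11 + r)/(2 + r))
m(10)*139 - 153 = ((-11 + 10)/(2 + 10))*139 - 153 = (-1/12)*139 - 153 = ((1/12)*(-1))*139 - 153 = -1/12*139 - 153 = -139/12 - 153 = -1975/12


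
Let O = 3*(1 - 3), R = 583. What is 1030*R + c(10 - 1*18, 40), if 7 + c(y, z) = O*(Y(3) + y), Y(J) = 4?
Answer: 600507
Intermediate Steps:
O = -6 (O = 3*(-2) = -6)
c(y, z) = -31 - 6*y (c(y, z) = -7 - 6*(4 + y) = -7 + (-24 - 6*y) = -31 - 6*y)
1030*R + c(10 - 1*18, 40) = 1030*583 + (-31 - 6*(10 - 1*18)) = 600490 + (-31 - 6*(10 - 18)) = 600490 + (-31 - 6*(-8)) = 600490 + (-31 + 48) = 600490 + 17 = 600507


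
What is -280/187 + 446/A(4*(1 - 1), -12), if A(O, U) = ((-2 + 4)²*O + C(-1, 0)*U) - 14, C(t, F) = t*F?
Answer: -43661/1309 ≈ -33.354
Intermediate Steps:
C(t, F) = F*t
A(O, U) = -14 + 4*O (A(O, U) = ((-2 + 4)²*O + (0*(-1))*U) - 14 = (2²*O + 0*U) - 14 = (4*O + 0) - 14 = 4*O - 14 = -14 + 4*O)
-280/187 + 446/A(4*(1 - 1), -12) = -280/187 + 446/(-14 + 4*(4*(1 - 1))) = -280*1/187 + 446/(-14 + 4*(4*0)) = -280/187 + 446/(-14 + 4*0) = -280/187 + 446/(-14 + 0) = -280/187 + 446/(-14) = -280/187 + 446*(-1/14) = -280/187 - 223/7 = -43661/1309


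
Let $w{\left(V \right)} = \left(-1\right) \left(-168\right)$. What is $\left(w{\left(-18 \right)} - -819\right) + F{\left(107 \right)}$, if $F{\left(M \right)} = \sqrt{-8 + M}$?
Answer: $987 + 3 \sqrt{11} \approx 996.95$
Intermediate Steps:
$w{\left(V \right)} = 168$
$\left(w{\left(-18 \right)} - -819\right) + F{\left(107 \right)} = \left(168 - -819\right) + \sqrt{-8 + 107} = \left(168 + 819\right) + \sqrt{99} = 987 + 3 \sqrt{11}$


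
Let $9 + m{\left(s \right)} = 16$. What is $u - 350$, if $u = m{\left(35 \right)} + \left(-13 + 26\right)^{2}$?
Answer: $-174$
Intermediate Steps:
$m{\left(s \right)} = 7$ ($m{\left(s \right)} = -9 + 16 = 7$)
$u = 176$ ($u = 7 + \left(-13 + 26\right)^{2} = 7 + 13^{2} = 7 + 169 = 176$)
$u - 350 = 176 - 350 = -174$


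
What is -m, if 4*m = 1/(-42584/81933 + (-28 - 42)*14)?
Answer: 81933/321347696 ≈ 0.00025497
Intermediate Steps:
m = -81933/321347696 (m = 1/(4*(-42584/81933 + (-28 - 42)*14)) = 1/(4*(-42584*1/81933 - 70*14)) = 1/(4*(-42584/81933 - 980)) = 1/(4*(-80336924/81933)) = (1/4)*(-81933/80336924) = -81933/321347696 ≈ -0.00025497)
-m = -1*(-81933/321347696) = 81933/321347696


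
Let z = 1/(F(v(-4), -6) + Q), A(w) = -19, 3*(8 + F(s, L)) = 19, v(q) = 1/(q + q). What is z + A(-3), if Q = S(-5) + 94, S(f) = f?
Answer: -4975/262 ≈ -18.989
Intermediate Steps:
v(q) = 1/(2*q)
F(s, L) = -5/3 (F(s, L) = -8 + (⅓)*19 = -8 + 19/3 = -5/3)
Q = 89 (Q = -5 + 94 = 89)
z = 3/262 (z = 1/(-5/3 + 89) = 1/(262/3) = 3/262 ≈ 0.011450)
z + A(-3) = 3/262 - 19 = -4975/262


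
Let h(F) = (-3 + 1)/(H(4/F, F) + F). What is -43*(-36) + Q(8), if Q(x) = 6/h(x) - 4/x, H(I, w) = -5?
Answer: 3077/2 ≈ 1538.5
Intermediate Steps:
h(F) = -2/(-5 + F) (h(F) = (-3 + 1)/(-5 + F) = -2/(-5 + F))
Q(x) = 15 - 4/x - 3*x (Q(x) = 6/((-2/(-5 + x))) - 4/x = 6*(5/2 - x/2) - 4/x = (15 - 3*x) - 4/x = 15 - 4/x - 3*x)
-43*(-36) + Q(8) = -43*(-36) + (15 - 4/8 - 3*8) = 1548 + (15 - 4*⅛ - 24) = 1548 + (15 - ½ - 24) = 1548 - 19/2 = 3077/2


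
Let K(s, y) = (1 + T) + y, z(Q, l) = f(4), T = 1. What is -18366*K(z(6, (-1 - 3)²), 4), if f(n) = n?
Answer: -110196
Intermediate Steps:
z(Q, l) = 4
K(s, y) = 2 + y (K(s, y) = (1 + 1) + y = 2 + y)
-18366*K(z(6, (-1 - 3)²), 4) = -18366*(2 + 4) = -18366*6 = -110196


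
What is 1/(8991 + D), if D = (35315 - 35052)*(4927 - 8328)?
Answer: -1/885472 ≈ -1.1293e-6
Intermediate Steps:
D = -894463 (D = 263*(-3401) = -894463)
1/(8991 + D) = 1/(8991 - 894463) = 1/(-885472) = -1/885472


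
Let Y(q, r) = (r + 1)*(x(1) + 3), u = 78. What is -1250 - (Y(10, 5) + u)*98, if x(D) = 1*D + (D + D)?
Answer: -12422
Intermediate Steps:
x(D) = 3*D (x(D) = D + 2*D = 3*D)
Y(q, r) = 6 + 6*r (Y(q, r) = (r + 1)*(3*1 + 3) = (1 + r)*(3 + 3) = (1 + r)*6 = 6 + 6*r)
-1250 - (Y(10, 5) + u)*98 = -1250 - ((6 + 6*5) + 78)*98 = -1250 - ((6 + 30) + 78)*98 = -1250 - (36 + 78)*98 = -1250 - 114*98 = -1250 - 1*11172 = -1250 - 11172 = -12422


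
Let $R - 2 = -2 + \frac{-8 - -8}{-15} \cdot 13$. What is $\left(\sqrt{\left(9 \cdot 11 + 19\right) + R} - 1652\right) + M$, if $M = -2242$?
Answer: $-3894 + \sqrt{118} \approx -3883.1$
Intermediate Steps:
$R = 0$ ($R = 2 - \left(2 - \frac{-8 - -8}{-15} \cdot 13\right) = 2 - \left(2 - \left(-8 + 8\right) \left(- \frac{1}{15}\right) 13\right) = 2 - \left(2 - 0 \left(- \frac{1}{15}\right) 13\right) = 2 + \left(-2 + 0 \cdot 13\right) = 2 + \left(-2 + 0\right) = 2 - 2 = 0$)
$\left(\sqrt{\left(9 \cdot 11 + 19\right) + R} - 1652\right) + M = \left(\sqrt{\left(9 \cdot 11 + 19\right) + 0} - 1652\right) - 2242 = \left(\sqrt{\left(99 + 19\right) + 0} - 1652\right) - 2242 = \left(\sqrt{118 + 0} - 1652\right) - 2242 = \left(\sqrt{118} - 1652\right) - 2242 = \left(-1652 + \sqrt{118}\right) - 2242 = -3894 + \sqrt{118}$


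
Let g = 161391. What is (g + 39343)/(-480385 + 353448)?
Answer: -200734/126937 ≈ -1.5814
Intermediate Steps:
(g + 39343)/(-480385 + 353448) = (161391 + 39343)/(-480385 + 353448) = 200734/(-126937) = 200734*(-1/126937) = -200734/126937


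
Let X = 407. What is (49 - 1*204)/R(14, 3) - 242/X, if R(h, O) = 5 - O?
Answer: -5779/74 ≈ -78.095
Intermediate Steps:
(49 - 1*204)/R(14, 3) - 242/X = (49 - 1*204)/(5 - 1*3) - 242/407 = (49 - 204)/(5 - 3) - 242*1/407 = -155/2 - 22/37 = -5779/74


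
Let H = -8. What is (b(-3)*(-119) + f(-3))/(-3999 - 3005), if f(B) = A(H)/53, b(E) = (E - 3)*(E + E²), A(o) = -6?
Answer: -113523/185606 ≈ -0.61163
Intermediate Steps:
b(E) = (-3 + E)*(E + E²)
f(B) = -6/53
(b(-3)*(-119) + f(-3))/(-3999 - 3005) = (-3*(-3 + (-3)² - 2*(-3))*(-119) - 6/53)/(-3999 - 3005) = (-3*(-3 + 9 + 6)*(-119) - 6/53)/(-7004) = (-3*12*(-119) - 6/53)*(-1/7004) = (-36*(-119) - 6/53)*(-1/7004) = (4284 - 6/53)*(-1/7004) = (227046/53)*(-1/7004) = -113523/185606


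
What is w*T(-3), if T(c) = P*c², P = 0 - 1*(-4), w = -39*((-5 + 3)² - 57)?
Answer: 74412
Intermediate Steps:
w = 2067 (w = -39*((-2)² - 57) = -39*(4 - 57) = -39*(-53) = 2067)
P = 4 (P = 0 + 4 = 4)
T(c) = 4*c²
w*T(-3) = 2067*(4*(-3)²) = 2067*(4*9) = 2067*36 = 74412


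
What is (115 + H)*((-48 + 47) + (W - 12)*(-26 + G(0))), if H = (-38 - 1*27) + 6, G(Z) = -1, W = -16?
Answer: 42280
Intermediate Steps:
H = -59 (H = (-38 - 27) + 6 = -65 + 6 = -59)
(115 + H)*((-48 + 47) + (W - 12)*(-26 + G(0))) = (115 - 59)*((-48 + 47) + (-16 - 12)*(-26 - 1)) = 56*(-1 - 28*(-27)) = 56*(-1 + 756) = 56*755 = 42280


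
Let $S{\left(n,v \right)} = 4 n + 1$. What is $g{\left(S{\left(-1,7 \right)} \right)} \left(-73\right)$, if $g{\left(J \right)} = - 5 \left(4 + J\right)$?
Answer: $365$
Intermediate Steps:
$S{\left(n,v \right)} = 1 + 4 n$
$g{\left(J \right)} = -20 - 5 J$
$g{\left(S{\left(-1,7 \right)} \right)} \left(-73\right) = \left(-20 - 5 \left(1 + 4 \left(-1\right)\right)\right) \left(-73\right) = \left(-20 - 5 \left(1 - 4\right)\right) \left(-73\right) = \left(-20 - -15\right) \left(-73\right) = \left(-20 + 15\right) \left(-73\right) = \left(-5\right) \left(-73\right) = 365$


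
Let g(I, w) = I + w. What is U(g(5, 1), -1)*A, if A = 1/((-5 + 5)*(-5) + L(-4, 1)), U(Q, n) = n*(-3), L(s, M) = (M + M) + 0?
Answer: 3/2 ≈ 1.5000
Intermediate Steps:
L(s, M) = 2*M (L(s, M) = 2*M + 0 = 2*M)
U(Q, n) = -3*n
A = ½ (A = 1/((-5 + 5)*(-5) + 2*1) = 1/(0*(-5) + 2) = 1/(0 + 2) = 1/2 = ½ ≈ 0.50000)
U(g(5, 1), -1)*A = -3*(-1)*(½) = 3*(½) = 3/2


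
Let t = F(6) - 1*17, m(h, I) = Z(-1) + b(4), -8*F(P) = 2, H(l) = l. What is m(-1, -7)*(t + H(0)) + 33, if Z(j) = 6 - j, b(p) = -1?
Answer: -141/2 ≈ -70.500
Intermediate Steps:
F(P) = -¼ (F(P) = -⅛*2 = -¼)
m(h, I) = 6 (m(h, I) = (6 - 1*(-1)) - 1 = (6 + 1) - 1 = 7 - 1 = 6)
t = -69/4 (t = -¼ - 1*17 = -¼ - 17 = -69/4 ≈ -17.250)
m(-1, -7)*(t + H(0)) + 33 = 6*(-69/4 + 0) + 33 = 6*(-69/4) + 33 = -207/2 + 33 = -141/2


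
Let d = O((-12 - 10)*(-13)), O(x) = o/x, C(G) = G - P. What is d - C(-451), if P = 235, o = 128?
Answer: 98162/143 ≈ 686.45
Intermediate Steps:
C(G) = -235 + G (C(G) = G - 1*235 = G - 235 = -235 + G)
O(x) = 128/x
d = 64/143 (d = 128/(((-12 - 10)*(-13))) = 128/((-22*(-13))) = 128/286 = 128*(1/286) = 64/143 ≈ 0.44755)
d - C(-451) = 64/143 - (-235 - 451) = 64/143 - 1*(-686) = 64/143 + 686 = 98162/143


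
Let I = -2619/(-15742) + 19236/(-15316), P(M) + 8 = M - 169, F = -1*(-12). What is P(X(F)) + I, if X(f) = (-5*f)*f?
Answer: -7733336139/8610874 ≈ -898.09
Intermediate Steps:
F = 12
X(f) = -5*f²
P(M) = -177 + M (P(M) = -8 + (M - 169) = -8 + (-169 + M) = -177 + M)
I = -9382161/8610874 (I = -2619*(-1/15742) + 19236*(-1/15316) = 2619/15742 - 687/547 = -9382161/8610874 ≈ -1.0896)
P(X(F)) + I = (-177 - 5*12²) - 9382161/8610874 = (-177 - 5*144) - 9382161/8610874 = (-177 - 720) - 9382161/8610874 = -897 - 9382161/8610874 = -7733336139/8610874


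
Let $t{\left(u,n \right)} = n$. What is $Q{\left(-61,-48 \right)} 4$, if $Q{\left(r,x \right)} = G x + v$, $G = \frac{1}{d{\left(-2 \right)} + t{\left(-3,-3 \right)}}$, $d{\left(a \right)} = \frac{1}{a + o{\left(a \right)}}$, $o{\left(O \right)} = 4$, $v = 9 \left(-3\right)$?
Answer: $- \frac{156}{5} \approx -31.2$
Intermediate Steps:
$v = -27$
$d{\left(a \right)} = \frac{1}{4 + a}$ ($d{\left(a \right)} = \frac{1}{a + 4} = \frac{1}{4 + a}$)
$G = - \frac{2}{5}$ ($G = \frac{1}{\frac{1}{4 - 2} - 3} = \frac{1}{\frac{1}{2} - 3} = \frac{1}{- \frac{5}{2}} = - \frac{2}{5} \approx -0.4$)
$Q{\left(r,x \right)} = -27 - \frac{2 x}{5}$ ($Q{\left(r,x \right)} = - \frac{2 x}{5} - 27 = -27 - \frac{2 x}{5}$)
$Q{\left(-61,-48 \right)} 4 = \left(-27 - - \frac{96}{5}\right) 4 = \left(-27 + \frac{96}{5}\right) 4 = \left(- \frac{39}{5}\right) 4 = - \frac{156}{5}$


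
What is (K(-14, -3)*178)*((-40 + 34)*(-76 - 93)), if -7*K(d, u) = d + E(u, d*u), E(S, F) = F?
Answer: -721968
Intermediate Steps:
K(d, u) = -d/7 - d*u/7 (K(d, u) = -(d + d*u)/7 = -d/7 - d*u/7)
(K(-14, -3)*178)*((-40 + 34)*(-76 - 93)) = (((⅐)*(-14)*(-1 - 1*(-3)))*178)*((-40 + 34)*(-76 - 93)) = (((⅐)*(-14)*(-1 + 3))*178)*(-6*(-169)) = (((⅐)*(-14)*2)*178)*1014 = -4*178*1014 = -712*1014 = -721968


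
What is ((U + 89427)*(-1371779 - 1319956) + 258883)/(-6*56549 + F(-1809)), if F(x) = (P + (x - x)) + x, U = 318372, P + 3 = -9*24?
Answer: 548843291191/170661 ≈ 3.2160e+6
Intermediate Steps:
P = -219 (P = -3 - 9*24 = -3 - 216 = -219)
F(x) = -219 + x (F(x) = (-219 + (x - x)) + x = (-219 + 0) + x = -219 + x)
((U + 89427)*(-1371779 - 1319956) + 258883)/(-6*56549 + F(-1809)) = ((318372 + 89427)*(-1371779 - 1319956) + 258883)/(-6*56549 + (-219 - 1809)) = (407799*(-2691735) + 258883)/(-339294 - 2028) = (-1097686841265 + 258883)/(-341322) = -1097686582382*(-1/341322) = 548843291191/170661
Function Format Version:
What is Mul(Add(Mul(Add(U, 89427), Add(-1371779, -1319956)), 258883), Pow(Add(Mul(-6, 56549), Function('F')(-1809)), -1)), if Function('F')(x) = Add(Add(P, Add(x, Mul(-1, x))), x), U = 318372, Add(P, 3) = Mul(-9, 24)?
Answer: Rational(548843291191, 170661) ≈ 3.2160e+6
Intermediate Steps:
P = -219 (P = Add(-3, Mul(-9, 24)) = Add(-3, -216) = -219)
Function('F')(x) = Add(-219, x) (Function('F')(x) = Add(Add(-219, Add(x, Mul(-1, x))), x) = Add(Add(-219, 0), x) = Add(-219, x))
Mul(Add(Mul(Add(U, 89427), Add(-1371779, -1319956)), 258883), Pow(Add(Mul(-6, 56549), Function('F')(-1809)), -1)) = Mul(Add(Mul(Add(318372, 89427), Add(-1371779, -1319956)), 258883), Pow(Add(Mul(-6, 56549), Add(-219, -1809)), -1)) = Mul(Add(Mul(407799, -2691735), 258883), Pow(Add(-339294, -2028), -1)) = Mul(Add(-1097686841265, 258883), Pow(-341322, -1)) = Mul(-1097686582382, Rational(-1, 341322)) = Rational(548843291191, 170661)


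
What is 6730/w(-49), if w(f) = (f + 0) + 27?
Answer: -3365/11 ≈ -305.91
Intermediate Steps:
w(f) = 27 + f (w(f) = f + 27 = 27 + f)
6730/w(-49) = 6730/(27 - 49) = 6730/(-22) = 6730*(-1/22) = -3365/11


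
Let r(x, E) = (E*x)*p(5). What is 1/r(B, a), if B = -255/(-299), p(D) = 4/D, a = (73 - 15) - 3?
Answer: 299/11220 ≈ 0.026649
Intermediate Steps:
a = 55 (a = 58 - 3 = 55)
B = 255/299 (B = -255*(-1/299) = 255/299 ≈ 0.85284)
r(x, E) = 4*E*x/5 (r(x, E) = (E*x)*(4/5) = (E*x)*(4*(⅕)) = (E*x)*(⅘) = 4*E*x/5)
1/r(B, a) = 1/((⅘)*55*(255/299)) = 1/(11220/299) = 299/11220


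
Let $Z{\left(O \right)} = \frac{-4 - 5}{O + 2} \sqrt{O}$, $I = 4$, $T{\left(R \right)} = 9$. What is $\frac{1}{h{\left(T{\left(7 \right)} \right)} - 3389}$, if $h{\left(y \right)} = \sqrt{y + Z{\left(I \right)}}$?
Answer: $- \frac{3389}{11485315} - \frac{\sqrt{6}}{11485315} \approx -0.00029529$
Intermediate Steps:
$Z{\left(O \right)} = - \frac{9 \sqrt{O}}{2 + O}$ ($Z{\left(O \right)} = - \frac{9}{2 + O} \sqrt{O} = - \frac{9 \sqrt{O}}{2 + O}$)
$h{\left(y \right)} = \sqrt{-3 + y}$ ($h{\left(y \right)} = \sqrt{y - \frac{9 \sqrt{4}}{2 + 4}} = \sqrt{y - \frac{18}{6}} = \sqrt{y - 18 \cdot \frac{1}{6}} = \sqrt{y - 3} = \sqrt{-3 + y}$)
$\frac{1}{h{\left(T{\left(7 \right)} \right)} - 3389} = \frac{1}{\sqrt{-3 + 9} - 3389} = \frac{1}{\sqrt{6} - 3389} = \frac{1}{-3389 + \sqrt{6}}$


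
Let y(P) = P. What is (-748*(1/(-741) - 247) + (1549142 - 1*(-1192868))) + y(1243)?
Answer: 2169655417/741 ≈ 2.9280e+6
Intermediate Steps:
(-748*(1/(-741) - 247) + (1549142 - 1*(-1192868))) + y(1243) = (-748*(1/(-741) - 247) + (1549142 - 1*(-1192868))) + 1243 = (-748*(-1/741 - 247) + (1549142 + 1192868)) + 1243 = (-748*(-183028/741) + 2742010) + 1243 = (136904944/741 + 2742010) + 1243 = 2168734354/741 + 1243 = 2169655417/741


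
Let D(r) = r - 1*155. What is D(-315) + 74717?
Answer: 74247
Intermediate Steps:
D(r) = -155 + r (D(r) = r - 155 = -155 + r)
D(-315) + 74717 = (-155 - 315) + 74717 = -470 + 74717 = 74247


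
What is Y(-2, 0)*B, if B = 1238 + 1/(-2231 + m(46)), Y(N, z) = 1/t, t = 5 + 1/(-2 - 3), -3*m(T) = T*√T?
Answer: 12029833525/46642344 + 5*√46/7773724 ≈ 257.92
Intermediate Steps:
m(T) = -T^(3/2)/3 (m(T) = -T*√T/3 = -T^(3/2)/3)
t = 24/5 (t = 5 + 1/(-5) = 5 - ⅕ = 24/5 ≈ 4.8000)
Y(N, z) = 5/24 (Y(N, z) = 1/(24/5) = 5/24)
B = 1238 + 1/(-2231 - 46*√46/3) ≈ 1238.0
Y(-2, 0)*B = 5*(2405966705/1943431 + 6*√46/1943431)/24 = 12029833525/46642344 + 5*√46/7773724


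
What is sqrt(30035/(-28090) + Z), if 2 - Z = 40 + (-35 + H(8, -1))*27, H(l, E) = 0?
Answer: sqrt(10179038)/106 ≈ 30.099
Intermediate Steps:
Z = 907 (Z = 2 - (40 + (-35 + 0)*27) = 2 - (40 - 35*27) = 2 - (40 - 945) = 2 - 1*(-905) = 2 + 905 = 907)
sqrt(30035/(-28090) + Z) = sqrt(30035/(-28090) + 907) = sqrt(30035*(-1/28090) + 907) = sqrt(-6007/5618 + 907) = sqrt(5089519/5618) = sqrt(10179038)/106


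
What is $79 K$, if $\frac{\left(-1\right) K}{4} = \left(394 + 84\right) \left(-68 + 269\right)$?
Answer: $-30360648$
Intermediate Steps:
$K = -384312$ ($K = - 4 \left(394 + 84\right) \left(-68 + 269\right) = - 4 \cdot 478 \cdot 201 = \left(-4\right) 96078 = -384312$)
$79 K = 79 \left(-384312\right) = -30360648$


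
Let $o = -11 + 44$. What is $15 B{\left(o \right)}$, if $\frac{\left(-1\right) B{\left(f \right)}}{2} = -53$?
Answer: $1590$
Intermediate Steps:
$o = 33$
$B{\left(f \right)} = 106$ ($B{\left(f \right)} = \left(-2\right) \left(-53\right) = 106$)
$15 B{\left(o \right)} = 15 \cdot 106 = 1590$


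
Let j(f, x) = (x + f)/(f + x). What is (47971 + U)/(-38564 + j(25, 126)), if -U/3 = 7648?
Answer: -25027/38563 ≈ -0.64899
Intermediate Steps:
U = -22944 (U = -3*7648 = -22944)
j(f, x) = 1 (j(f, x) = (f + x)/(f + x) = 1)
(47971 + U)/(-38564 + j(25, 126)) = (47971 - 22944)/(-38564 + 1) = 25027/(-38563) = 25027*(-1/38563) = -25027/38563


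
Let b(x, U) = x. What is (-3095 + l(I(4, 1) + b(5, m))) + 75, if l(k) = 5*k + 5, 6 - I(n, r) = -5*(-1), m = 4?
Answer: -2985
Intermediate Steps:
I(n, r) = 1 (I(n, r) = 6 - (-5)*(-1) = 6 - 1*5 = 6 - 5 = 1)
l(k) = 5 + 5*k
(-3095 + l(I(4, 1) + b(5, m))) + 75 = (-3095 + (5 + 5*(1 + 5))) + 75 = (-3095 + (5 + 5*6)) + 75 = (-3095 + (5 + 30)) + 75 = (-3095 + 35) + 75 = -3060 + 75 = -2985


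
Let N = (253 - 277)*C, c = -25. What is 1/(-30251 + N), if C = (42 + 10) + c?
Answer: -1/30899 ≈ -3.2364e-5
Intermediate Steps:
C = 27 (C = (42 + 10) - 25 = 52 - 25 = 27)
N = -648 (N = (253 - 277)*27 = -24*27 = -648)
1/(-30251 + N) = 1/(-30251 - 648) = 1/(-30899) = -1/30899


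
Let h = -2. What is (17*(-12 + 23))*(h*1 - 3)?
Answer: -935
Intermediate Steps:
(17*(-12 + 23))*(h*1 - 3) = (17*(-12 + 23))*(-2*1 - 3) = (17*11)*(-2 - 3) = 187*(-5) = -935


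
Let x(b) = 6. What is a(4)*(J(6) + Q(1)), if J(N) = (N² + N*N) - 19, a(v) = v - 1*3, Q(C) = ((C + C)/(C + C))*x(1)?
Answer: 59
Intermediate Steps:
Q(C) = 6 (Q(C) = ((C + C)/(C + C))*6 = ((2*C)/((2*C)))*6 = ((2*C)*(1/(2*C)))*6 = 1*6 = 6)
a(v) = -3 + v (a(v) = v - 3 = -3 + v)
J(N) = -19 + 2*N² (J(N) = (N² + N²) - 19 = 2*N² - 19 = -19 + 2*N²)
a(4)*(J(6) + Q(1)) = (-3 + 4)*((-19 + 2*6²) + 6) = 1*((-19 + 2*36) + 6) = 1*((-19 + 72) + 6) = 1*(53 + 6) = 1*59 = 59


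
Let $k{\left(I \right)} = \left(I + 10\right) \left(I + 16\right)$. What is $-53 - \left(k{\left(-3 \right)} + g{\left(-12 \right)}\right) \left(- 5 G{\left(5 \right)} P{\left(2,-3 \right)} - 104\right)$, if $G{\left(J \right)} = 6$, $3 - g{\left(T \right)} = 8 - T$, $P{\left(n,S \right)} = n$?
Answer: $12083$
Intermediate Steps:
$k{\left(I \right)} = \left(10 + I\right) \left(16 + I\right)$
$g{\left(T \right)} = -5 + T$ ($g{\left(T \right)} = 3 - \left(8 - T\right) = 3 + \left(-8 + T\right) = -5 + T$)
$-53 - \left(k{\left(-3 \right)} + g{\left(-12 \right)}\right) \left(- 5 G{\left(5 \right)} P{\left(2,-3 \right)} - 104\right) = -53 - \left(\left(160 + \left(-3\right)^{2} + 26 \left(-3\right)\right) - 17\right) \left(\left(-5\right) 6 \cdot 2 - 104\right) = -53 - \left(\left(160 + 9 - 78\right) - 17\right) \left(\left(-30\right) 2 - 104\right) = -53 - \left(91 - 17\right) \left(-60 - 104\right) = -53 - 74 \left(-164\right) = -53 - -12136 = -53 + 12136 = 12083$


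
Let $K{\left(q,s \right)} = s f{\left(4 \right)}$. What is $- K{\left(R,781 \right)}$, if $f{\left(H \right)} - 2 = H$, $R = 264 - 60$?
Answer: $-4686$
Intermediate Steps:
$R = 204$ ($R = 264 - 60 = 204$)
$f{\left(H \right)} = 2 + H$
$K{\left(q,s \right)} = 6 s$ ($K{\left(q,s \right)} = s \left(2 + 4\right) = s 6 = 6 s$)
$- K{\left(R,781 \right)} = - 6 \cdot 781 = \left(-1\right) 4686 = -4686$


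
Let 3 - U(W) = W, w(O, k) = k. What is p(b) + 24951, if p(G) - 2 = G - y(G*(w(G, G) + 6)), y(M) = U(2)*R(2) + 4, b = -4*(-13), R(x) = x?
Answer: 24999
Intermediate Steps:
U(W) = 3 - W
b = 52
y(M) = 6 (y(M) = (3 - 1*2)*2 + 4 = (3 - 2)*2 + 4 = 1*2 + 4 = 2 + 4 = 6)
p(G) = -4 + G (p(G) = 2 + (G - 1*6) = 2 + (G - 6) = 2 + (-6 + G) = -4 + G)
p(b) + 24951 = (-4 + 52) + 24951 = 48 + 24951 = 24999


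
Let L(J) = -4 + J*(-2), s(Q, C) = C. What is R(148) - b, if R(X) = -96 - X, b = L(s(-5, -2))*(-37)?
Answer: -244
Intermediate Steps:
L(J) = -4 - 2*J
b = 0 (b = (-4 - 2*(-2))*(-37) = (-4 + 4)*(-37) = 0*(-37) = 0)
R(148) - b = (-96 - 1*148) - 1*0 = (-96 - 148) + 0 = -244 + 0 = -244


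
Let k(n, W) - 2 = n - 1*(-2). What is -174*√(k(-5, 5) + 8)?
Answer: -174*√7 ≈ -460.36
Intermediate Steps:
k(n, W) = 4 + n (k(n, W) = 2 + (n - 1*(-2)) = 2 + (n + 2) = 2 + (2 + n) = 4 + n)
-174*√(k(-5, 5) + 8) = -174*√((4 - 5) + 8) = -174*√(-1 + 8) = -174*√7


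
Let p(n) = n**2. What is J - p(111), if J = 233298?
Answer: 220977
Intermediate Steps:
J - p(111) = 233298 - 1*111**2 = 233298 - 1*12321 = 233298 - 12321 = 220977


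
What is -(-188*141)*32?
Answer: 848256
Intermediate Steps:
-(-188*141)*32 = -(-26508)*32 = -1*(-848256) = 848256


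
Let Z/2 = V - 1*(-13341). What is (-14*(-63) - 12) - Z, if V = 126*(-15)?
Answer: -22032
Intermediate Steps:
V = -1890
Z = 22902 (Z = 2*(-1890 - 1*(-13341)) = 2*(-1890 + 13341) = 2*11451 = 22902)
(-14*(-63) - 12) - Z = (-14*(-63) - 12) - 1*22902 = (882 - 12) - 22902 = 870 - 22902 = -22032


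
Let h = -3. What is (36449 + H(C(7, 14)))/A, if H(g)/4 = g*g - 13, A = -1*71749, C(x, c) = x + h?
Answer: -36461/71749 ≈ -0.50817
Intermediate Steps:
C(x, c) = -3 + x (C(x, c) = x - 3 = -3 + x)
A = -71749
H(g) = -52 + 4*g² (H(g) = 4*(g*g - 13) = 4*(g² - 13) = 4*(-13 + g²) = -52 + 4*g²)
(36449 + H(C(7, 14)))/A = (36449 + (-52 + 4*(-3 + 7)²))/(-71749) = (36449 + (-52 + 4*4²))*(-1/71749) = (36449 + (-52 + 4*16))*(-1/71749) = (36449 + (-52 + 64))*(-1/71749) = (36449 + 12)*(-1/71749) = 36461*(-1/71749) = -36461/71749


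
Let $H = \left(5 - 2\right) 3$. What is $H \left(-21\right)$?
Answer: $-189$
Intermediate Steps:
$H = 9$ ($H = 3 \cdot 3 = 9$)
$H \left(-21\right) = 9 \left(-21\right) = -189$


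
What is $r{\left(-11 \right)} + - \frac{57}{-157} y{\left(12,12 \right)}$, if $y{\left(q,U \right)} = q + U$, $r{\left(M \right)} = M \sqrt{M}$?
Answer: $\frac{1368}{157} - 11 i \sqrt{11} \approx 8.7134 - 36.483 i$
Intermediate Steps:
$r{\left(M \right)} = M^{\frac{3}{2}}$
$y{\left(q,U \right)} = U + q$
$r{\left(-11 \right)} + - \frac{57}{-157} y{\left(12,12 \right)} = \left(-11\right)^{\frac{3}{2}} + - \frac{57}{-157} \left(12 + 12\right) = - 11 i \sqrt{11} + \left(-57\right) \left(- \frac{1}{157}\right) 24 = - 11 i \sqrt{11} + \frac{57}{157} \cdot 24 = - 11 i \sqrt{11} + \frac{1368}{157} = \frac{1368}{157} - 11 i \sqrt{11}$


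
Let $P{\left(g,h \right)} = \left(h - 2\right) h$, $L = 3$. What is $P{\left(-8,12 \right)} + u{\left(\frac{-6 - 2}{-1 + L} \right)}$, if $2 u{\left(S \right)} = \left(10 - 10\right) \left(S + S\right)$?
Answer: $120$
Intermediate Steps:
$u{\left(S \right)} = 0$ ($u{\left(S \right)} = \frac{\left(10 - 10\right) \left(S + S\right)}{2} = \frac{0 \cdot 2 S}{2} = \frac{1}{2} \cdot 0 = 0$)
$P{\left(g,h \right)} = h \left(-2 + h\right)$ ($P{\left(g,h \right)} = \left(-2 + h\right) h = h \left(-2 + h\right)$)
$P{\left(-8,12 \right)} + u{\left(\frac{-6 - 2}{-1 + L} \right)} = 12 \left(-2 + 12\right) + 0 = 12 \cdot 10 + 0 = 120 + 0 = 120$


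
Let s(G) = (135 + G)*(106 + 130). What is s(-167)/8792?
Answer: -944/1099 ≈ -0.85896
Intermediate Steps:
s(G) = 31860 + 236*G (s(G) = (135 + G)*236 = 31860 + 236*G)
s(-167)/8792 = (31860 + 236*(-167))/8792 = (31860 - 39412)*(1/8792) = -7552*1/8792 = -944/1099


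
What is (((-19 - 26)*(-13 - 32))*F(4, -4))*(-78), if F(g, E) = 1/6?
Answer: -26325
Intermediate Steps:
F(g, E) = ⅙
(((-19 - 26)*(-13 - 32))*F(4, -4))*(-78) = (((-19 - 26)*(-13 - 32))*(⅙))*(-78) = (-45*(-45)*(⅙))*(-78) = (2025*(⅙))*(-78) = (675/2)*(-78) = -26325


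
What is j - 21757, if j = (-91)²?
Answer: -13476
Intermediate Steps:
j = 8281
j - 21757 = 8281 - 21757 = -13476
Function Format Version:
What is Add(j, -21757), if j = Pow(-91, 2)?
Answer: -13476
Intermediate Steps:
j = 8281
Add(j, -21757) = Add(8281, -21757) = -13476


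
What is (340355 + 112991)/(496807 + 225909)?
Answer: 226673/361358 ≈ 0.62728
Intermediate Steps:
(340355 + 112991)/(496807 + 225909) = 453346/722716 = 453346*(1/722716) = 226673/361358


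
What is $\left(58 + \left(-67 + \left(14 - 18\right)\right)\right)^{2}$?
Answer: $169$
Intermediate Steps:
$\left(58 + \left(-67 + \left(14 - 18\right)\right)\right)^{2} = \left(58 - 71\right)^{2} = \left(-13\right)^{2} = 169$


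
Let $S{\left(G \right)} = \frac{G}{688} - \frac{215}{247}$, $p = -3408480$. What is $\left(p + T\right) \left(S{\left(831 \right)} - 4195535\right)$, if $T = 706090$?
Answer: $\frac{963364712863265485}{84968} \approx 1.1338 \cdot 10^{13}$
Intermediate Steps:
$S{\left(G \right)} = - \frac{215}{247} + \frac{G}{688}$ ($S{\left(G \right)} = G \frac{1}{688} - \frac{215}{247} = \frac{G}{688} - \frac{215}{247} = - \frac{215}{247} + \frac{G}{688}$)
$\left(p + T\right) \left(S{\left(831 \right)} - 4195535\right) = \left(-3408480 + 706090\right) \left(\left(- \frac{215}{247} + \frac{1}{688} \cdot 831\right) - 4195535\right) = - 2702390 \left(\left(- \frac{215}{247} + \frac{831}{688}\right) - 4195535\right) = - 2702390 \left(\frac{57337}{169936} - 4195535\right) = \left(-2702390\right) \left(- \frac{712972378423}{169936}\right) = \frac{963364712863265485}{84968}$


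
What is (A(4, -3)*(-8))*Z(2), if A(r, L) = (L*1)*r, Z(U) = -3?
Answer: -288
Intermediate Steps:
A(r, L) = L*r
(A(4, -3)*(-8))*Z(2) = (-3*4*(-8))*(-3) = -12*(-8)*(-3) = 96*(-3) = -288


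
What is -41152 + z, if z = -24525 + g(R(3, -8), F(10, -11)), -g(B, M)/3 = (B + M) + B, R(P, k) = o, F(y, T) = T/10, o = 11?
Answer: -657397/10 ≈ -65740.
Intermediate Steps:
F(y, T) = T/10 (F(y, T) = T*(⅒) = T/10)
R(P, k) = 11
g(B, M) = -6*B - 3*M (g(B, M) = -3*((B + M) + B) = -3*(M + 2*B) = -6*B - 3*M)
z = -245877/10 (z = -24525 + (-6*11 - 3*(-11)/10) = -24525 + (-66 - 3*(-11/10)) = -24525 + (-66 + 33/10) = -24525 - 627/10 = -245877/10 ≈ -24588.)
-41152 + z = -41152 - 245877/10 = -657397/10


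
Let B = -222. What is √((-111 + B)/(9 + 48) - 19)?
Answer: 2*I*√2242/19 ≈ 4.9842*I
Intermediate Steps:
√((-111 + B)/(9 + 48) - 19) = √((-111 - 222)/(9 + 48) - 19) = √(-333/57 - 19) = √(-333*1/57 - 19) = √(-111/19 - 19) = √(-472/19) = 2*I*√2242/19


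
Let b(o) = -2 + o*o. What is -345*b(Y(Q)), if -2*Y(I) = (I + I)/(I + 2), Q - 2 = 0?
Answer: 2415/4 ≈ 603.75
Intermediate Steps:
Q = 2 (Q = 2 + 0 = 2)
Y(I) = -I/(2 + I) (Y(I) = -(I + I)/(2*(I + 2)) = -2*I/(2*(2 + I)) = -I/(2 + I))
b(o) = -2 + o**2
-345*b(Y(Q)) = -345*(-2 + (-1*2/(2 + 2))**2) = -345*(-2 + (-1*2/4)**2) = -345*(-2 + (-1*2*1/4)**2) = -345*(-2 + (-1/2)**2) = -345*(-2 + 1/4) = -345*(-7/4) = 2415/4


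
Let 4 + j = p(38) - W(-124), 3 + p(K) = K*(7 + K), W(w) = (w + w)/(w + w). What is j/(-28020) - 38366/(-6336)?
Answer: 44342977/7397280 ≈ 5.9945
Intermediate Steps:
W(w) = 1 (W(w) = (2*w)/((2*w)) = (2*w)*(1/(2*w)) = 1)
p(K) = -3 + K*(7 + K)
j = 1702 (j = -4 + ((-3 + 38**2 + 7*38) - 1*1) = -4 + ((-3 + 1444 + 266) - 1) = -4 + (1707 - 1) = -4 + 1706 = 1702)
j/(-28020) - 38366/(-6336) = 1702/(-28020) - 38366/(-6336) = 1702*(-1/28020) - 38366*(-1/6336) = -851/14010 + 19183/3168 = 44342977/7397280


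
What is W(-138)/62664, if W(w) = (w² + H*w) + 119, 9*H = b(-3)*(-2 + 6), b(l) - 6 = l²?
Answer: 6081/20888 ≈ 0.29112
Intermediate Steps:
b(l) = 6 + l²
H = 20/3 (H = ((6 + (-3)²)*(-2 + 6))/9 = ((6 + 9)*4)/9 = (15*4)/9 = (⅑)*60 = 20/3 ≈ 6.6667)
W(w) = 119 + w² + 20*w/3 (W(w) = (w² + 20*w/3) + 119 = 119 + w² + 20*w/3)
W(-138)/62664 = (119 + (-138)² + (20/3)*(-138))/62664 = (119 + 19044 - 920)*(1/62664) = 18243*(1/62664) = 6081/20888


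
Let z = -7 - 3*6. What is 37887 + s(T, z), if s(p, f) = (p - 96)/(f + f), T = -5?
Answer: 1894451/50 ≈ 37889.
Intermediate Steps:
z = -25 (z = -7 - 18 = -25)
s(p, f) = (-96 + p)/(2*f) (s(p, f) = (-96 + p)/((2*f)) = (-96 + p)*(1/(2*f)) = (-96 + p)/(2*f))
37887 + s(T, z) = 37887 + (½)*(-96 - 5)/(-25) = 37887 + (½)*(-1/25)*(-101) = 37887 + 101/50 = 1894451/50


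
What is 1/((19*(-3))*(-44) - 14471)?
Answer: -1/11963 ≈ -8.3591e-5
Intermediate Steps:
1/((19*(-3))*(-44) - 14471) = 1/(-57*(-44) - 14471) = 1/(2508 - 14471) = 1/(-11963) = -1/11963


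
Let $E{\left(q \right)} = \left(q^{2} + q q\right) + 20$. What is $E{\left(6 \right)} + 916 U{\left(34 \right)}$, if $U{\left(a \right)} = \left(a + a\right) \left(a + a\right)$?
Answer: $4235676$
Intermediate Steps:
$E{\left(q \right)} = 20 + 2 q^{2}$ ($E{\left(q \right)} = \left(q^{2} + q^{2}\right) + 20 = 2 q^{2} + 20 = 20 + 2 q^{2}$)
$U{\left(a \right)} = 4 a^{2}$ ($U{\left(a \right)} = 2 a 2 a = 4 a^{2}$)
$E{\left(6 \right)} + 916 U{\left(34 \right)} = \left(20 + 2 \cdot 6^{2}\right) + 916 \cdot 4 \cdot 34^{2} = \left(20 + 2 \cdot 36\right) + 916 \cdot 4 \cdot 1156 = \left(20 + 72\right) + 916 \cdot 4624 = 92 + 4235584 = 4235676$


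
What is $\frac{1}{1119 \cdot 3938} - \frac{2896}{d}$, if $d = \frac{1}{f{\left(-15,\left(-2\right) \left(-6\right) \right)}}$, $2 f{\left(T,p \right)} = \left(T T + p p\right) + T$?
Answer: $- \frac{2258799184223}{4406622} \approx -5.1259 \cdot 10^{5}$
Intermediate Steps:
$f{\left(T,p \right)} = \frac{T}{2} + \frac{T^{2}}{2} + \frac{p^{2}}{2}$ ($f{\left(T,p \right)} = \frac{\left(T T + p p\right) + T}{2} = \frac{\left(T^{2} + p^{2}\right) + T}{2} = \frac{T + T^{2} + p^{2}}{2} = \frac{T}{2} + \frac{T^{2}}{2} + \frac{p^{2}}{2}$)
$d = \frac{1}{177}$ ($d = \frac{1}{\frac{1}{2} \left(-15\right) + \frac{\left(-15\right)^{2}}{2} + \frac{\left(\left(-2\right) \left(-6\right)\right)^{2}}{2}} = \frac{1}{- \frac{15}{2} + \frac{1}{2} \cdot 225 + \frac{12^{2}}{2}} = \frac{1}{- \frac{15}{2} + \frac{225}{2} + \frac{1}{2} \cdot 144} = \frac{1}{- \frac{15}{2} + \frac{225}{2} + 72} = \frac{1}{177} \approx 0.0056497$)
$\frac{1}{1119 \cdot 3938} - \frac{2896}{d} = \frac{1}{1119 \cdot 3938} - 2896 \frac{1}{\frac{1}{177}} = \frac{1}{1119} \cdot \frac{1}{3938} - 512592 = \frac{1}{4406622} - 512592 = - \frac{2258799184223}{4406622}$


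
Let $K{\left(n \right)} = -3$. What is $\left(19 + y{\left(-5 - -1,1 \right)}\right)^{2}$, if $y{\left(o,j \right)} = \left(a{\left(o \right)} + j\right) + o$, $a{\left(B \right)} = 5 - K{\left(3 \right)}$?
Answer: $576$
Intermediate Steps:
$a{\left(B \right)} = 8$ ($a{\left(B \right)} = 5 - -3 = 5 + 3 = 8$)
$y{\left(o,j \right)} = 8 + j + o$ ($y{\left(o,j \right)} = \left(8 + j\right) + o = 8 + j + o$)
$\left(19 + y{\left(-5 - -1,1 \right)}\right)^{2} = \left(19 + \left(8 + 1 - 4\right)\right)^{2} = \left(19 + 5\right)^{2} = 24^{2} = 576$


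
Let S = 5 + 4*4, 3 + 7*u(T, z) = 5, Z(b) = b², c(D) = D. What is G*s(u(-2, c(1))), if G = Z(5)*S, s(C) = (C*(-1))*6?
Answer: -900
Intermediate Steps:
u(T, z) = 2/7 (u(T, z) = -3/7 + (⅐)*5 = -3/7 + 5/7 = 2/7)
S = 21 (S = 5 + 16 = 21)
s(C) = -6*C (s(C) = -C*6 = -6*C)
G = 525 (G = 5²*21 = 25*21 = 525)
G*s(u(-2, c(1))) = 525*(-6*2/7) = 525*(-12/7) = -900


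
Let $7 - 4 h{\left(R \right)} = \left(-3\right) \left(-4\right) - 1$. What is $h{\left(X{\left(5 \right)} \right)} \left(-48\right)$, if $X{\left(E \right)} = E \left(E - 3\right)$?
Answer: $48$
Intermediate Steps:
$X{\left(E \right)} = E \left(-3 + E\right)$
$h{\left(R \right)} = -1$ ($h{\left(R \right)} = \frac{7}{4} - \frac{\left(-3\right) \left(-4\right) - 1}{4} = \frac{7}{4} - \frac{12 - 1}{4} = \frac{7}{4} - \frac{11}{4} = -1$)
$h{\left(X{\left(5 \right)} \right)} \left(-48\right) = \left(-1\right) \left(-48\right) = 48$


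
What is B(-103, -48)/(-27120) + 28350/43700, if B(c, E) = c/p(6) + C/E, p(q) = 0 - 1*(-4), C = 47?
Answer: 369609631/568869120 ≈ 0.64973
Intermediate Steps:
p(q) = 4 (p(q) = 0 + 4 = 4)
B(c, E) = 47/E + c/4 (B(c, E) = c/4 + 47/E = 47/E + c/4)
B(-103, -48)/(-27120) + 28350/43700 = (47/(-48) + (1/4)*(-103))/(-27120) + 28350/43700 = (47*(-1/48) - 103/4)*(-1/27120) + 28350*(1/43700) = (-47/48 - 103/4)*(-1/27120) + 567/874 = -1283/48*(-1/27120) + 567/874 = 1283/1301760 + 567/874 = 369609631/568869120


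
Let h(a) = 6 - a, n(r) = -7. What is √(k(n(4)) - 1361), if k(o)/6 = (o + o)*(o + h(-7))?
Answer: I*√1865 ≈ 43.186*I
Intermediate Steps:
k(o) = 12*o*(13 + o) (k(o) = 6*((o + o)*(o + (6 - 1*(-7)))) = 6*((2*o)*(o + (6 + 7))) = 6*((2*o)*(o + 13)) = 6*((2*o)*(13 + o)) = 6*(2*o*(13 + o)) = 12*o*(13 + o))
√(k(n(4)) - 1361) = √(12*(-7)*(13 - 7) - 1361) = √(12*(-7)*6 - 1361) = √(-504 - 1361) = √(-1865) = I*√1865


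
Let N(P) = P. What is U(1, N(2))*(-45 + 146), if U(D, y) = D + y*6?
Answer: 1313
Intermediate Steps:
U(D, y) = D + 6*y
U(1, N(2))*(-45 + 146) = (1 + 6*2)*(-45 + 146) = (1 + 12)*101 = 13*101 = 1313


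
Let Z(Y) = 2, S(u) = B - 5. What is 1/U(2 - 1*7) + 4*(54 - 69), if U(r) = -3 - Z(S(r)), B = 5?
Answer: -301/5 ≈ -60.200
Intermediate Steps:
S(u) = 0 (S(u) = 5 - 5 = 0)
U(r) = -5 (U(r) = -3 - 1*2 = -3 - 2 = -5)
1/U(2 - 1*7) + 4*(54 - 69) = 1/(-5) + 4*(54 - 69) = -⅕ + 4*(-15) = -⅕ - 60 = -301/5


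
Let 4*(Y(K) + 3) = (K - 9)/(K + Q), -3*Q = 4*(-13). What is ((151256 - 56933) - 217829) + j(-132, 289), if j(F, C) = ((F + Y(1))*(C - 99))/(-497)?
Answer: -674924924/5467 ≈ -1.2345e+5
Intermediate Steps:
Q = 52/3 (Q = -4*(-13)/3 = -⅓*(-52) = 52/3 ≈ 17.333)
Y(K) = -3 + (-9 + K)/(4*(52/3 + K)) (Y(K) = -3 + ((K - 9)/(K + 52/3))/4 = -3 + ((-9 + K)/(52/3 + K))/4 = -3 + (-9 + K)/(4*(52/3 + K)))
j(F, C) = -(-99 + C)*(-171/55 + F)/497 (j(F, C) = ((F + 3*(-217 - 11*1)/(4*(52 + 3*1)))*(C - 99))/(-497) = ((F + 3*(-217 - 11)/(4*(52 + 3)))*(-99 + C))*(-1/497) = ((F + (¾)*(-228)/55)*(-99 + C))*(-1/497) = ((F + (¾)*(1/55)*(-228))*(-99 + C))*(-1/497) = ((F - 171/55)*(-99 + C))*(-1/497) = ((-171/55 + F)*(-99 + C))*(-1/497) = ((-99 + C)*(-171/55 + F))*(-1/497) = -(-99 + C)*(-171/55 + F)/497)
((151256 - 56933) - 217829) + j(-132, 289) = ((151256 - 56933) - 217829) + (-1539/2485 + (99/497)*(-132) + (171/27335)*289 - 1/497*289*(-132)) = (94323 - 217829) + (-1539/2485 - 13068/497 + 49419/27335 + 38148/497) = -123506 + 282378/5467 = -674924924/5467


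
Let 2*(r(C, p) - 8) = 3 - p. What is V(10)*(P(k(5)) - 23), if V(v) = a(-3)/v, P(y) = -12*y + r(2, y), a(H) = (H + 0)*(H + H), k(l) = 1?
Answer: -234/5 ≈ -46.800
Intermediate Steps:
a(H) = 2*H**2 (a(H) = H*(2*H) = 2*H**2)
r(C, p) = 19/2 - p/2 (r(C, p) = 8 + (3 - p)/2 = 8 + (3/2 - p/2) = 19/2 - p/2)
P(y) = 19/2 - 25*y/2 (P(y) = -12*y + (19/2 - y/2) = 19/2 - 25*y/2)
V(v) = 18/v (V(v) = (2*(-3)**2)/v = (2*9)/v = 18/v)
V(10)*(P(k(5)) - 23) = (18/10)*((19/2 - 25/2*1) - 23) = (18*(1/10))*((19/2 - 25/2) - 23) = 9*(-3 - 23)/5 = (9/5)*(-26) = -234/5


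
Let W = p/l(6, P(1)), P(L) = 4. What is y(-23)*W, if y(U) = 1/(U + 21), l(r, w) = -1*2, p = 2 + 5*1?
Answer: 7/4 ≈ 1.7500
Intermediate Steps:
p = 7 (p = 2 + 5 = 7)
l(r, w) = -2
W = -7/2 (W = 7/(-2) = 7*(-1/2) = -7/2 ≈ -3.5000)
y(U) = 1/(21 + U)
y(-23)*W = -7/2/(21 - 23) = -7/2/(-2) = -1/2*(-7/2) = 7/4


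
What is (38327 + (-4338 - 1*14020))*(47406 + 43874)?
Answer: 1822770320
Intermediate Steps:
(38327 + (-4338 - 1*14020))*(47406 + 43874) = (38327 + (-4338 - 14020))*91280 = (38327 - 18358)*91280 = 19969*91280 = 1822770320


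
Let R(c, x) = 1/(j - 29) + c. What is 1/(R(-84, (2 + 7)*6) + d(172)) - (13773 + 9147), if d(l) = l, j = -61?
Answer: -181503390/7919 ≈ -22920.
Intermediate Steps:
R(c, x) = -1/90 + c (R(c, x) = 1/(-61 - 29) + c = 1/(-90) + c = -1/90 + c)
1/(R(-84, (2 + 7)*6) + d(172)) - (13773 + 9147) = 1/((-1/90 - 84) + 172) - (13773 + 9147) = 1/(-7561/90 + 172) - 1*22920 = 1/(7919/90) - 22920 = 90/7919 - 22920 = -181503390/7919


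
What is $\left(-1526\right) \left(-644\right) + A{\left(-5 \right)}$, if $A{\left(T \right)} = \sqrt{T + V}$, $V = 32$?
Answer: $982744 + 3 \sqrt{3} \approx 9.8275 \cdot 10^{5}$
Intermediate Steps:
$A{\left(T \right)} = \sqrt{32 + T}$ ($A{\left(T \right)} = \sqrt{T + 32} = \sqrt{32 + T}$)
$\left(-1526\right) \left(-644\right) + A{\left(-5 \right)} = \left(-1526\right) \left(-644\right) + \sqrt{32 - 5} = 982744 + \sqrt{27} = 982744 + 3 \sqrt{3}$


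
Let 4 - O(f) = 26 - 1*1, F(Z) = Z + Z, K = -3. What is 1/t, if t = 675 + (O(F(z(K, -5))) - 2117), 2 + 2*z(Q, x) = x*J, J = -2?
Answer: -1/1463 ≈ -0.00068353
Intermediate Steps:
z(Q, x) = -1 - x (z(Q, x) = -1 + (x*(-2))/2 = -1 + (-2*x)/2 = -1 - x)
F(Z) = 2*Z
O(f) = -21 (O(f) = 4 - (26 - 1*1) = 4 - (26 - 1) = 4 - 1*25 = 4 - 25 = -21)
t = -1463 (t = 675 + (-21 - 2117) = 675 - 2138 = -1463)
1/t = 1/(-1463) = -1/1463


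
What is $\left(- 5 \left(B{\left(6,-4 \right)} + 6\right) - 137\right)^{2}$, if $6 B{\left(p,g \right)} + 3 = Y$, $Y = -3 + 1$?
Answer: $\frac{954529}{36} \approx 26515.0$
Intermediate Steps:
$Y = -2$
$B{\left(p,g \right)} = - \frac{5}{6}$ ($B{\left(p,g \right)} = - \frac{1}{2} + \frac{1}{6} \left(-2\right) = - \frac{1}{2} - \frac{1}{3} = - \frac{5}{6}$)
$\left(- 5 \left(B{\left(6,-4 \right)} + 6\right) - 137\right)^{2} = \left(- 5 \left(- \frac{5}{6} + 6\right) - 137\right)^{2} = \left(\left(-5\right) \frac{31}{6} - 137\right)^{2} = \left(- \frac{155}{6} - 137\right)^{2} = \left(- \frac{977}{6}\right)^{2} = \frac{954529}{36}$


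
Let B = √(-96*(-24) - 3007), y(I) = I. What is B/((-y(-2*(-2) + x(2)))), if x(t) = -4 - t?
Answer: I*√703/2 ≈ 13.257*I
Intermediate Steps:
B = I*√703 (B = √(2304 - 3007) = √(-703) = I*√703 ≈ 26.514*I)
B/((-y(-2*(-2) + x(2)))) = (I*√703)/((-(-2*(-2) + (-4 - 1*2)))) = (I*√703)/((-(4 + (-4 - 2)))) = (I*√703)/((-(4 - 6))) = (I*√703)/((-1*(-2))) = (I*√703)/2 = (I*√703)*(½) = I*√703/2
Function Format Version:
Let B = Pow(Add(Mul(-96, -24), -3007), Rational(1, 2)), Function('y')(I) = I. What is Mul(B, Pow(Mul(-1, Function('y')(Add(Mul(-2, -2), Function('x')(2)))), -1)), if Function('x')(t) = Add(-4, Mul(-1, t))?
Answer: Mul(Rational(1, 2), I, Pow(703, Rational(1, 2))) ≈ Mul(13.257, I)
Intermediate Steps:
B = Mul(I, Pow(703, Rational(1, 2))) (B = Pow(Add(2304, -3007), Rational(1, 2)) = Pow(-703, Rational(1, 2)) = Mul(I, Pow(703, Rational(1, 2))) ≈ Mul(26.514, I))
Mul(B, Pow(Mul(-1, Function('y')(Add(Mul(-2, -2), Function('x')(2)))), -1)) = Mul(Mul(I, Pow(703, Rational(1, 2))), Pow(Mul(-1, Add(Mul(-2, -2), Add(-4, Mul(-1, 2)))), -1)) = Mul(Mul(I, Pow(703, Rational(1, 2))), Pow(Mul(-1, Add(4, Add(-4, -2))), -1)) = Mul(Mul(I, Pow(703, Rational(1, 2))), Pow(Mul(-1, Add(4, -6)), -1)) = Mul(Mul(I, Pow(703, Rational(1, 2))), Pow(Mul(-1, -2), -1)) = Mul(Mul(I, Pow(703, Rational(1, 2))), Pow(2, -1)) = Mul(Mul(I, Pow(703, Rational(1, 2))), Rational(1, 2)) = Mul(Rational(1, 2), I, Pow(703, Rational(1, 2)))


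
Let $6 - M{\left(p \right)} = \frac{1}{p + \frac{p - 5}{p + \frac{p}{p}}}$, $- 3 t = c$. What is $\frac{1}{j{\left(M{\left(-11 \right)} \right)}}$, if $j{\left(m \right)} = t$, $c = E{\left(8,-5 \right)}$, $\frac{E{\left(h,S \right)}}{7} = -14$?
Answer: $\frac{3}{98} \approx 0.030612$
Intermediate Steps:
$E{\left(h,S \right)} = -98$ ($E{\left(h,S \right)} = 7 \left(-14\right) = -98$)
$c = -98$
$t = \frac{98}{3}$ ($t = \left(- \frac{1}{3}\right) \left(-98\right) = \frac{98}{3} \approx 32.667$)
$M{\left(p \right)} = 6 - \frac{1}{p + \frac{-5 + p}{1 + p}}$ ($M{\left(p \right)} = 6 - \frac{1}{p + \frac{p - 5}{p + \frac{p}{p}}} = 6 - \frac{1}{p + \frac{-5 + p}{p + 1}} = 6 - \frac{1}{p + \frac{-5 + p}{1 + p}}$)
$j{\left(m \right)} = \frac{98}{3}$
$\frac{1}{j{\left(M{\left(-11 \right)} \right)}} = \frac{1}{\frac{98}{3}} = \frac{3}{98}$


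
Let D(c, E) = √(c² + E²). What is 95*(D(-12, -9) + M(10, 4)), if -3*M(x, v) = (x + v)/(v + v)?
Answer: 16435/12 ≈ 1369.6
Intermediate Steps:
M(x, v) = -(v + x)/(6*v) (M(x, v) = -(x + v)/(3*(v + v)) = -(v + x)/(3*(2*v)) = -(v + x)*1/(2*v)/3 = -(v + x)/(6*v))
D(c, E) = √(E² + c²)
95*(D(-12, -9) + M(10, 4)) = 95*(√((-9)² + (-12)²) + (⅙)*(-1*4 - 1*10)/4) = 95*(√(81 + 144) + (⅙)*(¼)*(-4 - 10)) = 95*(√225 + (⅙)*(¼)*(-14)) = 95*(15 - 7/12) = 95*(173/12) = 16435/12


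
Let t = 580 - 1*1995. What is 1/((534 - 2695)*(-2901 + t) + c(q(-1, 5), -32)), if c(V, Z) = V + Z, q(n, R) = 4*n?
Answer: 1/9326840 ≈ 1.0722e-7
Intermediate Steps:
t = -1415 (t = 580 - 1995 = -1415)
1/((534 - 2695)*(-2901 + t) + c(q(-1, 5), -32)) = 1/((534 - 2695)*(-2901 - 1415) + (4*(-1) - 32)) = 1/(-2161*(-4316) + (-4 - 32)) = 1/(9326876 - 36) = 1/9326840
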